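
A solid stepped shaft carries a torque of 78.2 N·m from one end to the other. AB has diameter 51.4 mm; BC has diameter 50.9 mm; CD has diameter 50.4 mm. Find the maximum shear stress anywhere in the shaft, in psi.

451 psi

Under the same torque, τ_max = 16T/(πd³) is largest where d is smallest — segment CD (d = 50.4 mm).
τ_max = 16·78.20/(π·(0.0504)³) = 3.111×10^6 Pa.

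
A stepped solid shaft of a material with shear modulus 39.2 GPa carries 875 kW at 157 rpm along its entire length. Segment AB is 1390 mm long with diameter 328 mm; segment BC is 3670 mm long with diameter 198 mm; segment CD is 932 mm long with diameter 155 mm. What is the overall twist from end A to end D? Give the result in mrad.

ω = 2π·157/60 = 16.44 rad/s, so T = P/ω = 875×10³ / 16.44 = 53220 N·m.
J_AB = π(0.328)⁴/32 = 1.14×10^-3 m⁴; J_BC = π(0.198)⁴/32 = 1.51×10^-4 m⁴; J_CD = π(0.155)⁴/32 = 5.67×10^-5 m⁴.
θ = (T/G)·Σ L_i/J_i = (53220/39.2×10⁹)·(1.39/1.14×10^-3 + 3.67/1.51×10^-4 + 0.932/5.67×10^-5) = 0.05701 rad.

57.0 mrad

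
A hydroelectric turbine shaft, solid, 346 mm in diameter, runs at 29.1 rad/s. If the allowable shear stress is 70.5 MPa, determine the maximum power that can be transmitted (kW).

J = πd⁴/32 = π(0.346)⁴/32 = 1.407×10^-3 m⁴.
T_max = τ_allow·J/r = 7.05×10^7 × 1.407×10^-3 / 0.173 = 573400 N·m.
ω = 29.1 rad/s, so P_max = T_max·ω = 1.669×10^7 W.

16700 kW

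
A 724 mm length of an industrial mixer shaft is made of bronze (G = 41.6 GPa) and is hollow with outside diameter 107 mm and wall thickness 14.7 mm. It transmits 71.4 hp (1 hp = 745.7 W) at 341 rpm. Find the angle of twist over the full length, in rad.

ω = 2π·341/60 = 35.71 rad/s, so T = P/ω = 71.4×745.7 / 35.71 = 1491 N·m.
J = π(d_o⁴ − d_i⁴)/32 = π(0.107⁴ − 0.0776⁴)/32 = 9.309×10^-6 m⁴.
θ = T·L/(G·J) = 1491 × 0.724 / (41.6×10⁹ × 9.309×10^-6) = 2.788×10^-3 rad.

0.00279 rad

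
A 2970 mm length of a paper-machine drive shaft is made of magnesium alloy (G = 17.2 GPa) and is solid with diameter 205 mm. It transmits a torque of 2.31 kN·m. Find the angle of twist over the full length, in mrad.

J = πd⁴/32 = π(0.205)⁴/32 = 1.734×10^-4 m⁴.
θ = T·L/(G·J) = 2310 × 2.97 / (17.2×10⁹ × 1.734×10^-4) = 2.301×10^-3 rad.

2.30 mrad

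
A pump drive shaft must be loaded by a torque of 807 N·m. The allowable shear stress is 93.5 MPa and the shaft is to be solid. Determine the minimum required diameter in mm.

35.3 mm

For a solid shaft τ_max = 16T/(πd³), so d = (16T/(π τ_allow))^(1/3) = (16·807.0/(π·9.35×10^7))^(1/3) = 0.03529 m.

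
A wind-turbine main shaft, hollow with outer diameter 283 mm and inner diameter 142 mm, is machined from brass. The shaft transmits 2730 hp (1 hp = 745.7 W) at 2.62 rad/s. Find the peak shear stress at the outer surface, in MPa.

ω = 2.62 rad/s, so T = P/ω = 2730×745.7 / 2.620 = 777000 N·m.
J = π(d_o⁴ − d_i⁴)/32 = π(0.283⁴ − 0.142⁴)/32 = 5.898×10^-4 m⁴.
τ_max = T·r/J = 777000 × 0.141 / 5.898×10^-4 = 1.864×10^8 Pa.

186 MPa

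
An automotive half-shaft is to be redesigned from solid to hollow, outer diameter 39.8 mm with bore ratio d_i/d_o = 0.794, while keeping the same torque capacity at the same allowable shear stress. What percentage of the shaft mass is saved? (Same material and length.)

48.2 %

Equal τ_max and T ⇒ the solid shaft needs d_s³ = d_o³(1−k⁴), so d_s = 39.8·(1−0.794⁴)^(1/3) = 33.62 mm.
Area ratio A_h/A_s = d_o²(1−k²)/d_s² = (1−k²)/(1−k⁴)^(2/3) = 0.5180.
Mass saving = 1 − 0.5180 = 48.2 %.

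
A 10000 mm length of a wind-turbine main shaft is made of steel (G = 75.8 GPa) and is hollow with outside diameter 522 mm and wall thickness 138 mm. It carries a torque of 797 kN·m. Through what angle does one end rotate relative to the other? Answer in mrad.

J = π(d_o⁴ − d_i⁴)/32 = π(0.522⁴ − 0.246⁴)/32 = 6.930×10^-3 m⁴.
θ = T·L/(G·J) = 797000 × 10.0 / (75.8×10⁹ × 6.930×10^-3) = 0.01517 rad.

15.2 mrad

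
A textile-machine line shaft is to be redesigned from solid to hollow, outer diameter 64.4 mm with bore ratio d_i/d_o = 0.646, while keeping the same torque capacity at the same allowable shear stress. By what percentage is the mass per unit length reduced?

Equal τ_max and T ⇒ the solid shaft needs d_s³ = d_o³(1−k⁴), so d_s = 64.4·(1−0.646⁴)^(1/3) = 60.42 mm.
Area ratio A_h/A_s = d_o²(1−k²)/d_s² = (1−k²)/(1−k⁴)^(2/3) = 0.6620.
Mass saving = 1 − 0.6620 = 33.8 %.

33.8 %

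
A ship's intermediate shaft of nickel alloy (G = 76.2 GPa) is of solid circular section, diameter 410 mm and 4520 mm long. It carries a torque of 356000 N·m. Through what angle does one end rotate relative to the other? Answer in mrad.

7.61 mrad

J = πd⁴/32 = π(0.410)⁴/32 = 2.774×10^-3 m⁴.
θ = T·L/(G·J) = 356000 × 4.52 / (76.2×10⁹ × 2.774×10^-3) = 7.612×10^-3 rad.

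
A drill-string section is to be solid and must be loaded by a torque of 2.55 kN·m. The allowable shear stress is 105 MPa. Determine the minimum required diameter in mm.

For a solid shaft τ_max = 16T/(πd³), so d = (16T/(π τ_allow))^(1/3) = (16·2550/(π·1.05×10^8))^(1/3) = 0.04982 m.

49.8 mm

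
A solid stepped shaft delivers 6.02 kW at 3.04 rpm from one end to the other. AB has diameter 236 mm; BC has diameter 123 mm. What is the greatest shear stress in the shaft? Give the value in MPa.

ω = 2π·3.04/60 = 0.3183 rad/s, so T = P/ω = 6.02×10³ / 0.3183 = 18910 N·m.
Under the same torque, τ_max = 16T/(πd³) is largest where d is smallest — segment BC (d = 123 mm).
τ_max = 16·18910/(π·(0.123)³) = 5.175×10^7 Pa.

51.8 MPa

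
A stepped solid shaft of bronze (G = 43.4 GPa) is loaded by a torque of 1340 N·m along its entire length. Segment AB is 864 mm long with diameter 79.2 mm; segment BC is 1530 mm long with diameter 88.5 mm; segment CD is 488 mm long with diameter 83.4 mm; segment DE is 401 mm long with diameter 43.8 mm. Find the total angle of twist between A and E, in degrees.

J_AB = π(0.0792)⁴/32 = 3.86×10^-6 m⁴; J_BC = π(0.0885)⁴/32 = 6.02×10^-6 m⁴; J_CD = π(0.0834)⁴/32 = 4.75×10^-6 m⁴; J_DE = π(0.0438)⁴/32 = 3.61×10^-7 m⁴.
θ = (T/G)·Σ L_i/J_i = (1340/43.4×10⁹)·(0.864/3.86×10^-6 + 1.53/6.02×10^-6 + 0.488/4.75×10^-6 + 0.401/3.61×10^-7) = 0.05219 rad.

2.99°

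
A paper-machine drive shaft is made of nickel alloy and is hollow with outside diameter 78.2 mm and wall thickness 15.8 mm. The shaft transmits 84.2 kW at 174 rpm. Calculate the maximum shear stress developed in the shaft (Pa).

5.63e7 Pa

ω = 2π·174/60 = 18.22 rad/s, so T = P/ω = 84.2×10³ / 18.22 = 4621 N·m.
J = π(d_o⁴ − d_i⁴)/32 = π(0.0782⁴ − 0.0466⁴)/32 = 3.208×10^-6 m⁴.
τ_max = T·r/J = 4621 × 0.0391 / 3.208×10^-6 = 5.631×10^7 Pa.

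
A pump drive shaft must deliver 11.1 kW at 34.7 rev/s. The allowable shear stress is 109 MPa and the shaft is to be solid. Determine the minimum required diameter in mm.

13.3 mm

ω = 2π·34.7 = 218.0 rad/s, so T = P/ω = 11.1×10³ / 218.0 = 50.91 N·m.
For a solid shaft τ_max = 16T/(πd³), so d = (16T/(π τ_allow))^(1/3) = (16·50.91/(π·1.09×10^8))^(1/3) = 0.01335 m.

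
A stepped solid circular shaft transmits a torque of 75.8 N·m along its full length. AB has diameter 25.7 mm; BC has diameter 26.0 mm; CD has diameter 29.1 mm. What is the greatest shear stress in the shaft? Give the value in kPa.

22700 kPa

Under the same torque, τ_max = 16T/(πd³) is largest where d is smallest — segment AB (d = 25.7 mm).
τ_max = 16·75.80/(π·(0.0257)³) = 2.274×10^7 Pa.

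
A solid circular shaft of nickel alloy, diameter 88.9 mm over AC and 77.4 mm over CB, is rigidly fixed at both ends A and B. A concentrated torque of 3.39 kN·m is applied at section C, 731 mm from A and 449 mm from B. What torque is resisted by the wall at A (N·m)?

1750 N·m

Compatibility: T_A·a/J_AC = T_B·b/J_CB with T_A + T_B = T₀.
J_AC = 6.13×10^-6 m⁴, J_CB = 3.52×10^-6 m⁴, so T_A = T₀·(J_AC/a)/((J_AC/a)+(J_CB/b)) = 1752 N·m, T_B = 1638 N·m.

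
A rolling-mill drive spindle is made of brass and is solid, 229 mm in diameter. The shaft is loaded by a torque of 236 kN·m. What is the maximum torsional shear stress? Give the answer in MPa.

J = πd⁴/32 = π(0.229)⁴/32 = 2.700×10^-4 m⁴.
τ_max = T·r/J = 236000 × 0.115 / 2.700×10^-4 = 1.001×10^8 Pa.

100 MPa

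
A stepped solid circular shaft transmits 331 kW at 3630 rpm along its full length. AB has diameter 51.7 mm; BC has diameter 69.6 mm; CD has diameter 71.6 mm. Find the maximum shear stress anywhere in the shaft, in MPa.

32.1 MPa

ω = 2π·3630/60 = 380.1 rad/s, so T = P/ω = 331×10³ / 380.1 = 870.7 N·m.
Under the same torque, τ_max = 16T/(πd³) is largest where d is smallest — segment AB (d = 51.7 mm).
τ_max = 16·870.7/(π·(0.0517)³) = 3.209×10^7 Pa.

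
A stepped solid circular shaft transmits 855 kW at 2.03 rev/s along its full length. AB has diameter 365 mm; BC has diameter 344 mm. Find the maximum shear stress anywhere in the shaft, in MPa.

ω = 2π·2.03 = 12.75 rad/s, so T = P/ω = 855×10³ / 12.75 = 67030 N·m.
Under the same torque, τ_max = 16T/(πd³) is largest where d is smallest — segment BC (d = 344 mm).
τ_max = 16·67030/(π·(0.344)³) = 8.387×10^6 Pa.

8.39 MPa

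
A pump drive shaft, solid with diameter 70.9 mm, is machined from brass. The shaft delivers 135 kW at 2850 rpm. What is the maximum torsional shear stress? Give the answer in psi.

ω = 2π·2850/60 = 298.5 rad/s, so T = P/ω = 135×10³ / 298.5 = 452.3 N·m.
J = πd⁴/32 = π(0.0709)⁴/32 = 2.481×10^-6 m⁴.
τ_max = T·r/J = 452.3 × 0.0355 / 2.481×10^-6 = 6.464×10^6 Pa.

938 psi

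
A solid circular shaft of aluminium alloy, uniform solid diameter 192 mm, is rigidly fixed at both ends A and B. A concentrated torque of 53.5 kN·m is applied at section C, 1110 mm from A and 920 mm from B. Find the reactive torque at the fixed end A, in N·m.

With uniform GJ and both ends fixed, compatibility θ_AC = θ_CB gives T_A·a = T_B·b, together with T_A + T_B = T₀.
T_A = T₀·b/(a+b) = 53500·920/2030 = 24250 N·m; T_B = 29250 N·m.

24200 N·m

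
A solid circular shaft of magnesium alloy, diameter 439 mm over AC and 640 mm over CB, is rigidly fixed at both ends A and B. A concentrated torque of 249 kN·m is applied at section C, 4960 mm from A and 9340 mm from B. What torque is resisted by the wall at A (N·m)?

Compatibility: T_A·a/J_AC = T_B·b/J_CB with T_A + T_B = T₀.
J_AC = 3.65×10^-3 m⁴, J_CB = 0.0165 m⁴, so T_A = T₀·(J_AC/a)/((J_AC/a)+(J_CB/b)) = 73260 N·m, T_B = 175700 N·m.

73300 N·m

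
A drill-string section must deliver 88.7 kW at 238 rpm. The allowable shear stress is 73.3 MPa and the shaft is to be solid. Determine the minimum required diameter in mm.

ω = 2π·238/60 = 24.92 rad/s, so T = P/ω = 88.7×10³ / 24.92 = 3559 N·m.
For a solid shaft τ_max = 16T/(πd³), so d = (16T/(π τ_allow))^(1/3) = (16·3559/(π·7.33×10^7))^(1/3) = 0.06277 m.

62.8 mm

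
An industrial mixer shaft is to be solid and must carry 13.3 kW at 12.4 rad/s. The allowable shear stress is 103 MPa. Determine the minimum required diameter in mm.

ω = 12.4 rad/s, so T = P/ω = 13.3×10³ / 12.40 = 1073 N·m.
For a solid shaft τ_max = 16T/(πd³), so d = (16T/(π τ_allow))^(1/3) = (16·1073/(π·1.03×10^8))^(1/3) = 0.03757 m.

37.6 mm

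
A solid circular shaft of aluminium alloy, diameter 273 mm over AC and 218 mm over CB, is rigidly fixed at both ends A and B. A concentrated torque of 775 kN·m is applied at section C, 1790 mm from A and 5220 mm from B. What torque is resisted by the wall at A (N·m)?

Compatibility: T_A·a/J_AC = T_B·b/J_CB with T_A + T_B = T₀.
J_AC = 5.45×10^-4 m⁴, J_CB = 2.22×10^-4 m⁴, so T_A = T₀·(J_AC/a)/((J_AC/a)+(J_CB/b)) = 680200 N·m, T_B = 94840 N·m.

680000 N·m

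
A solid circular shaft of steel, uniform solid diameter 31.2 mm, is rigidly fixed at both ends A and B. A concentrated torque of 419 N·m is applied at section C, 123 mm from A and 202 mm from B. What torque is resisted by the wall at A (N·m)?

260 N·m

With uniform GJ and both ends fixed, compatibility θ_AC = θ_CB gives T_A·a = T_B·b, together with T_A + T_B = T₀.
T_A = T₀·b/(a+b) = 419.0·202/325.0 = 260.4 N·m; T_B = 158.6 N·m.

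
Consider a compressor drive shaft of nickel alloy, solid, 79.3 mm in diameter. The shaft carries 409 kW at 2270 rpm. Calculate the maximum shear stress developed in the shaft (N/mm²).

ω = 2π·2270/60 = 237.7 rad/s, so T = P/ω = 409×10³ / 237.7 = 1721 N·m.
J = πd⁴/32 = π(0.0793)⁴/32 = 3.882×10^-6 m⁴.
τ_max = T·r/J = 1721 × 0.0396 / 3.882×10^-6 = 1.757×10^7 Pa.

17.6 N/mm²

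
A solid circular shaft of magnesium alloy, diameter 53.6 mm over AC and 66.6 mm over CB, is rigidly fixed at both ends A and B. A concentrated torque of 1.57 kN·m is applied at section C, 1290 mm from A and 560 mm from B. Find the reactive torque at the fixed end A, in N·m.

242 N·m

Compatibility: T_A·a/J_AC = T_B·b/J_CB with T_A + T_B = T₀.
J_AC = 8.10×10^-7 m⁴, J_CB = 1.93×10^-6 m⁴, so T_A = T₀·(J_AC/a)/((J_AC/a)+(J_CB/b)) = 241.9 N·m, T_B = 1328 N·m.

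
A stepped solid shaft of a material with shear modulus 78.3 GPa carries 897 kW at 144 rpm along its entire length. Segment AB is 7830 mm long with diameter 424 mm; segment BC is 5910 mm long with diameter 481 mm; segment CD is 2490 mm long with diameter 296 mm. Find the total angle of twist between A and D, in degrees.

0.300°

ω = 2π·144/60 = 15.08 rad/s, so T = P/ω = 897×10³ / 15.08 = 59480 N·m.
J_AB = π(0.424)⁴/32 = 3.17×10^-3 m⁴; J_BC = π(0.481)⁴/32 = 5.26×10^-3 m⁴; J_CD = π(0.296)⁴/32 = 7.54×10^-4 m⁴.
θ = (T/G)·Σ L_i/J_i = (59480/78.3×10⁹)·(7.83/3.17×10^-3 + 5.91/5.26×10^-3 + 2.49/7.54×10^-4) = 5.239×10^-3 rad.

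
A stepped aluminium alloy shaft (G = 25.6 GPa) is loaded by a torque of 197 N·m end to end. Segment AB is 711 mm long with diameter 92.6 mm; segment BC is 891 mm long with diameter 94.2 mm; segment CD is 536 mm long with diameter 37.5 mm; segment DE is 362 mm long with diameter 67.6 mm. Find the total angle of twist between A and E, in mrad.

J_AB = π(0.0926)⁴/32 = 7.22×10^-6 m⁴; J_BC = π(0.0942)⁴/32 = 7.73×10^-6 m⁴; J_CD = π(0.0375)⁴/32 = 1.94×10^-7 m⁴; J_DE = π(0.0676)⁴/32 = 2.05×10^-6 m⁴.
θ = (T/G)·Σ L_i/J_i = (197.0/25.6×10⁹)·(0.711/7.22×10^-6 + 0.891/7.73×10^-6 + 0.536/1.94×10^-7 + 0.362/2.05×10^-6) = 0.02425 rad.

24.2 mrad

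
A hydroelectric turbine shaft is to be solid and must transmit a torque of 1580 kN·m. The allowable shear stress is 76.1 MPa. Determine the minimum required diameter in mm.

473 mm

For a solid shaft τ_max = 16T/(πd³), so d = (16T/(π τ_allow))^(1/3) = (16·1.580e6/(π·7.61×10^7))^(1/3) = 0.4729 m.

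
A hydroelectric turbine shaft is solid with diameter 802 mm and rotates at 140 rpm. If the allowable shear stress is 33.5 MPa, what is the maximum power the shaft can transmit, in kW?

J = πd⁴/32 = π(0.802)⁴/32 = 0.04062 m⁴.
T_max = τ_allow·J/r = 3.35×10^7 × 0.04062 / 0.401 = 3.393e6 N·m.
ω = 2π·140/60 = 14.66 rad/s, so P_max = T_max·ω = 4.975×10^7 W.

49700 kW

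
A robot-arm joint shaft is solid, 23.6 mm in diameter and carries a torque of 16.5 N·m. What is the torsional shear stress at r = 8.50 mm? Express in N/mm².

4.61 N/mm²

J = πd⁴/32 = π(0.0236)⁴/32 = 3.045×10^-8 m⁴.
Shear stress varies linearly with radius: τ = T·r/J = 16.50 × 0.00850 / 3.045×10^-8 = 4.605×10^6 Pa.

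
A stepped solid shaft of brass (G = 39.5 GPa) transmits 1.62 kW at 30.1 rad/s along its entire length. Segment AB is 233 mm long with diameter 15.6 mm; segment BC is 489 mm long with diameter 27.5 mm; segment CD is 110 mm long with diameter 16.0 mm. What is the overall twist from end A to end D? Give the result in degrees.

ω = 30.1 rad/s, so T = P/ω = 1.62×10³ / 30.10 = 53.82 N·m.
J_AB = π(0.0156)⁴/32 = 5.81×10^-9 m⁴; J_BC = π(0.0275)⁴/32 = 5.61×10^-8 m⁴; J_CD = π(0.0160)⁴/32 = 6.43×10^-9 m⁴.
θ = (T/G)·Σ L_i/J_i = (53.82/39.5×10⁹)·(0.233/5.81×10^-9 + 0.489/5.61×10^-8 + 0.110/6.43×10^-9) = 0.08976 rad.

5.14°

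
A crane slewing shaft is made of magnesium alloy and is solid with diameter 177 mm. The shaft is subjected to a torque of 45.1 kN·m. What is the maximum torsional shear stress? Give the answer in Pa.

J = πd⁴/32 = π(0.177)⁴/32 = 9.636×10^-5 m⁴.
τ_max = T·r/J = 45100 × 0.0885 / 9.636×10^-5 = 4.142×10^7 Pa.

4.14e7 Pa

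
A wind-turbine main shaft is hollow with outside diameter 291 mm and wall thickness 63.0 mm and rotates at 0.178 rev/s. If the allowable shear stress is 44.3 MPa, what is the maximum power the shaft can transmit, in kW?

J = π(d_o⁴ − d_i⁴)/32 = π(0.291⁴ − 0.165⁴)/32 = 6.312×10^-4 m⁴.
T_max = τ_allow·J/r = 4.43×10^7 × 6.312×10^-4 / 0.145 = 192200 N·m.
ω = 2π·0.178 = 1.118 rad/s, so P_max = T_max·ω = 2.149×10^5 W.

215 kW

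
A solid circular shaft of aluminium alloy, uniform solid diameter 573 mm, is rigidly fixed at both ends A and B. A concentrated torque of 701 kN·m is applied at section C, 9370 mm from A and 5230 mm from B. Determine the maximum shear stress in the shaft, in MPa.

12.2 MPa

With uniform GJ and both ends fixed, compatibility θ_AC = θ_CB gives T_A·a = T_B·b, together with T_A + T_B = T₀.
T_A = T₀·b/(a+b) = 701000·5230/14600 = 251100 N·m; T_B = 449900 N·m.
τ in each portion: τ_AC = 6.80×10^6 Pa, τ_CB = 1.22×10^7 Pa; maximum is in CB.
τ_max = T_CB·r/J = 449900·0.286/0.0106 = 1.218×10^7 Pa.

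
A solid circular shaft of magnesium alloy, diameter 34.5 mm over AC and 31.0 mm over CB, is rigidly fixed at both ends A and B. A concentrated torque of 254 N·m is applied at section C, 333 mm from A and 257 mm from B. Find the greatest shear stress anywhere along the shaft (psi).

2880 psi

Compatibility: T_A·a/J_AC = T_B·b/J_CB with T_A + T_B = T₀.
J_AC = 1.39×10^-7 m⁴, J_CB = 9.07×10^-8 m⁴, so T_A = T₀·(J_AC/a)/((J_AC/a)+(J_CB/b)) = 137.7 N·m, T_B = 116.3 N·m.
τ in each portion: τ_AC = 1.71×10^7 Pa, τ_CB = 1.99×10^7 Pa; maximum is in CB.
τ_max = T_CB·r/J = 116.3·0.0155/9.07×10^-8 = 1.988×10^7 Pa.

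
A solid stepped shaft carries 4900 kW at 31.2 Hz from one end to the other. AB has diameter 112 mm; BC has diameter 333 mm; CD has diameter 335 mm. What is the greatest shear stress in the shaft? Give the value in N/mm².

ω = 2π·31.2 = 196.0 rad/s, so T = P/ω = 4900×10³ / 196.0 = 25000 N·m.
Under the same torque, τ_max = 16T/(πd³) is largest where d is smallest — segment AB (d = 112 mm).
τ_max = 16·25000/(π·(0.112)³) = 9.061×10^7 Pa.

90.6 N/mm²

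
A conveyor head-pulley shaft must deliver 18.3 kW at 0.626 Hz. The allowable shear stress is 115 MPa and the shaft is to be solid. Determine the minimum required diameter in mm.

ω = 2π·0.626 = 3.933 rad/s, so T = P/ω = 18.3×10³ / 3.933 = 4653 N·m.
For a solid shaft τ_max = 16T/(πd³), so d = (16T/(π τ_allow))^(1/3) = (16·4653/(π·1.15×10^8))^(1/3) = 0.05906 m.

59.1 mm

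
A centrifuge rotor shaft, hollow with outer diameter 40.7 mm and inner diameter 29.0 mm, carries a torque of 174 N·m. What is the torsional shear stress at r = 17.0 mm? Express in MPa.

J = π(d_o⁴ − d_i⁴)/32 = π(0.0407⁴ − 0.0290⁴)/32 = 2.000×10^-7 m⁴.
Shear stress varies linearly with radius: τ = T·r/J = 174.0 × 0.0170 / 2.000×10^-7 = 1.479×10^7 Pa.

14.8 MPa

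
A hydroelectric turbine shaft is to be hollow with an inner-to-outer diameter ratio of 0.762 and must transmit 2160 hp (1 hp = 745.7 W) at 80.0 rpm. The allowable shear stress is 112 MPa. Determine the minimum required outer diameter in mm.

ω = 2π·80.0/60 = 8.378 rad/s, so T = P/ω = 2160×745.7 / 8.378 = 192300 N·m.
For a hollow shaft with d_i/d_o = 0.762: τ_max = 16T/(π d_o³ (1−k⁴)), so d_o = [16T/(π τ_allow (1−k⁴))]^(1/3) = [16·192300/(π·1.12×10^8·0.6629)]^(1/3) = 0.2363 m.

236 mm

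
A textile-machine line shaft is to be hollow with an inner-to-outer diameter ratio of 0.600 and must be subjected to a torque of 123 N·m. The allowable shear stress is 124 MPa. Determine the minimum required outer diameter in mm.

18.0 mm

For a hollow shaft with d_i/d_o = 0.600: τ_max = 16T/(π d_o³ (1−k⁴)), so d_o = [16T/(π τ_allow (1−k⁴))]^(1/3) = [16·123.0/(π·1.24×10^8·0.8704)]^(1/3) = 0.01797 m.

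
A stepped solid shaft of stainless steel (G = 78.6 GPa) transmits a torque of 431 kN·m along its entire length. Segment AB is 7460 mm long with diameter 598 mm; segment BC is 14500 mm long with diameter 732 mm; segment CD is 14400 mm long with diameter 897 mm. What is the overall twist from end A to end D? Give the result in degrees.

J_AB = π(0.598)⁴/32 = 0.0126 m⁴; J_BC = π(0.732)⁴/32 = 0.0282 m⁴; J_CD = π(0.897)⁴/32 = 0.0636 m⁴.
θ = (T/G)·Σ L_i/J_i = (431000/78.6×10⁹)·(7.46/0.0126 + 14.5/0.0282 + 14.4/0.0636) = 7.321×10^-3 rad.

0.419°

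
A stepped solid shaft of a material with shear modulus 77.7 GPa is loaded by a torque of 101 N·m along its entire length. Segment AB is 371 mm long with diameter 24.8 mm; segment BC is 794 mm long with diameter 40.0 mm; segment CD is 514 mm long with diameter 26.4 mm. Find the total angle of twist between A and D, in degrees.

J_AB = π(0.0248)⁴/32 = 3.71×10^-8 m⁴; J_BC = π(0.0400)⁴/32 = 2.51×10^-7 m⁴; J_CD = π(0.0264)⁴/32 = 4.77×10^-8 m⁴.
θ = (T/G)·Σ L_i/J_i = (101.0/77.7×10⁹)·(0.371/3.71×10^-8 + 0.794/2.51×10^-7 + 0.514/4.77×10^-8) = 0.03110 rad.

1.78°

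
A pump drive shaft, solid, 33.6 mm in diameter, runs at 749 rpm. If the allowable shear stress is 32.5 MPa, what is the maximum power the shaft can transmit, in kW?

19.0 kW

J = πd⁴/32 = π(0.0336)⁴/32 = 1.251×10^-7 m⁴.
T_max = τ_allow·J/r = 3.25×10^7 × 1.251×10^-7 / 0.0168 = 242.1 N·m.
ω = 2π·749/60 = 78.44 rad/s, so P_max = T_max·ω = 1.899×10^4 W.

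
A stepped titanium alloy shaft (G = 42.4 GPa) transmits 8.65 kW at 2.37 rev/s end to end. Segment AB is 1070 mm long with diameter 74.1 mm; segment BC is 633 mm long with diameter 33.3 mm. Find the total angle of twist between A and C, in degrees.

4.40°

ω = 2π·2.37 = 14.89 rad/s, so T = P/ω = 8.65×10³ / 14.89 = 580.9 N·m.
J_AB = π(0.0741)⁴/32 = 2.96×10^-6 m⁴; J_BC = π(0.0333)⁴/32 = 1.21×10^-7 m⁴.
θ = (T/G)·Σ L_i/J_i = (580.9/42.4×10⁹)·(1.07/2.96×10^-6 + 0.633/1.21×10^-7) = 0.07679 rad.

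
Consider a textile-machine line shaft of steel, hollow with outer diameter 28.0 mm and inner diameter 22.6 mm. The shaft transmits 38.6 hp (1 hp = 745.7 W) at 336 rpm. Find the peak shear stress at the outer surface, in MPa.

330 MPa

ω = 2π·336/60 = 35.19 rad/s, so T = P/ω = 38.6×745.7 / 35.19 = 818.1 N·m.
J = π(d_o⁴ − d_i⁴)/32 = π(0.0280⁴ − 0.0226⁴)/32 = 3.473×10^-8 m⁴.
τ_max = T·r/J = 818.1 × 0.0140 / 3.473×10^-8 = 3.297×10^8 Pa.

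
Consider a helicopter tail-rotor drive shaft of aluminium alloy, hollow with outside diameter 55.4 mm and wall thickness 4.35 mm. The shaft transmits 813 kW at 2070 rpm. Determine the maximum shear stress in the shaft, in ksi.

ω = 2π·2070/60 = 216.8 rad/s, so T = P/ω = 813×10³ / 216.8 = 3751 N·m.
J = π(d_o⁴ − d_i⁴)/32 = π(0.0554⁴ − 0.0467⁴)/32 = 4.578×10^-7 m⁴.
τ_max = T·r/J = 3751 × 0.0277 / 4.578×10^-7 = 2.269×10^8 Pa.

32.9 ksi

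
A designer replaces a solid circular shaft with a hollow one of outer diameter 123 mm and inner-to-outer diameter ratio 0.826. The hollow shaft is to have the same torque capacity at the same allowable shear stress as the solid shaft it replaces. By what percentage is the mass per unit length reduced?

Equal τ_max and T ⇒ the solid shaft needs d_s³ = d_o³(1−k⁴), so d_s = 123·(1−0.826⁴)^(1/3) = 99.82 mm.
Area ratio A_h/A_s = d_o²(1−k²)/d_s² = (1−k²)/(1−k⁴)^(2/3) = 0.4824.
Mass saving = 1 − 0.4824 = 51.8 %.

51.8 %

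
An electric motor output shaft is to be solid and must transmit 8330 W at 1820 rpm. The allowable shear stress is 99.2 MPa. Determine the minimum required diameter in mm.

ω = 2π·1820/60 = 190.6 rad/s, so T = P/ω = 8330 / 190.6 = 43.71 N·m.
For a solid shaft τ_max = 16T/(πd³), so d = (16T/(π τ_allow))^(1/3) = (16·43.71/(π·9.92×10^7))^(1/3) = 0.01309 m.

13.1 mm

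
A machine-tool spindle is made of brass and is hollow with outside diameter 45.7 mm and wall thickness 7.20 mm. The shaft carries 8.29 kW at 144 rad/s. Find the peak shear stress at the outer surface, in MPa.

3.94 MPa

ω = 144 rad/s, so T = P/ω = 8.29×10³ / 144.0 = 57.57 N·m.
J = π(d_o⁴ − d_i⁴)/32 = π(0.0457⁴ − 0.0313⁴)/32 = 3.340×10^-7 m⁴.
τ_max = T·r/J = 57.57 × 0.0229 / 3.340×10^-7 = 3.939×10^6 Pa.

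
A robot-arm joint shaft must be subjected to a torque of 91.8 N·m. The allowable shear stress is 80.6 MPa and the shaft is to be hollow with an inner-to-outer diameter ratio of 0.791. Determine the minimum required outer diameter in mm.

For a hollow shaft with d_i/d_o = 0.791: τ_max = 16T/(π d_o³ (1−k⁴)), so d_o = [16T/(π τ_allow (1−k⁴))]^(1/3) = [16·91.80/(π·8.06×10^7·0.6085)]^(1/3) = 0.02120 m.

21.2 mm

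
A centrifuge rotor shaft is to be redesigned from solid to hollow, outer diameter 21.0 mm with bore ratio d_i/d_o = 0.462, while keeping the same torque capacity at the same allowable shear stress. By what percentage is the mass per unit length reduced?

Equal τ_max and T ⇒ the solid shaft needs d_s³ = d_o³(1−k⁴), so d_s = 21.0·(1−0.462⁴)^(1/3) = 20.68 mm.
Area ratio A_h/A_s = d_o²(1−k²)/d_s² = (1−k²)/(1−k⁴)^(2/3) = 0.8114.
Mass saving = 1 − 0.8114 = 18.9 %.

18.9 %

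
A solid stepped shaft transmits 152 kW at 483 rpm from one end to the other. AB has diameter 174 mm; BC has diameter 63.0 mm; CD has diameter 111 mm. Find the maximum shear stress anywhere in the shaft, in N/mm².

ω = 2π·483/60 = 50.58 rad/s, so T = P/ω = 152×10³ / 50.58 = 3005 N·m.
Under the same torque, τ_max = 16T/(πd³) is largest where d is smallest — segment BC (d = 63.0 mm).
τ_max = 16·3005/(π·(0.0630)³) = 6.121×10^7 Pa.

61.2 N/mm²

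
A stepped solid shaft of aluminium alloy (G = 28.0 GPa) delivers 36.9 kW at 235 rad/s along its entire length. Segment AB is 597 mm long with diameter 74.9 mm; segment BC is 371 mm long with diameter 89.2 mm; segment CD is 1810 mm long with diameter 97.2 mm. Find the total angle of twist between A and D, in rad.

0.00258 rad

ω = 235 rad/s, so T = P/ω = 36.9×10³ / 235.0 = 157.0 N·m.
J_AB = π(0.0749)⁴/32 = 3.09×10^-6 m⁴; J_BC = π(0.0892)⁴/32 = 6.22×10^-6 m⁴; J_CD = π(0.0972)⁴/32 = 8.76×10^-6 m⁴.
θ = (T/G)·Σ L_i/J_i = (157.0/28.0×10⁹)·(0.597/3.09×10^-6 + 0.371/6.22×10^-6 + 1.81/8.76×10^-6) = 2.577×10^-3 rad.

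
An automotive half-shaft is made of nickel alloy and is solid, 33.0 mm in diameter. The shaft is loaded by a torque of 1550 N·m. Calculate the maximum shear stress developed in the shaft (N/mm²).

220 N/mm²

J = πd⁴/32 = π(0.0330)⁴/32 = 1.164×10^-7 m⁴.
τ_max = T·r/J = 1550 × 0.0165 / 1.164×10^-7 = 2.197×10^8 Pa.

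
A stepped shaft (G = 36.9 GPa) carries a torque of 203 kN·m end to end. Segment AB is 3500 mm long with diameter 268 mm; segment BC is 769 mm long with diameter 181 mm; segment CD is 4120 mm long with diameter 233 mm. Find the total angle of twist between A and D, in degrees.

J_AB = π(0.268)⁴/32 = 5.06×10^-4 m⁴; J_BC = π(0.181)⁴/32 = 1.05×10^-4 m⁴; J_CD = π(0.233)⁴/32 = 2.89×10^-4 m⁴.
θ = (T/G)·Σ L_i/J_i = (203000/36.9×10⁹)·(3.50/5.06×10^-4 + 0.769/1.05×10^-4 + 4.12/2.89×10^-4) = 0.1565 rad.

8.97°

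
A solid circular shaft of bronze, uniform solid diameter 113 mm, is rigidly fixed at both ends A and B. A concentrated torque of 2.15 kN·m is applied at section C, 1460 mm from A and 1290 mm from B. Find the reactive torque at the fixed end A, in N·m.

1010 N·m

With uniform GJ and both ends fixed, compatibility θ_AC = θ_CB gives T_A·a = T_B·b, together with T_A + T_B = T₀.
T_A = T₀·b/(a+b) = 2150·1290/2750 = 1009 N·m; T_B = 1141 N·m.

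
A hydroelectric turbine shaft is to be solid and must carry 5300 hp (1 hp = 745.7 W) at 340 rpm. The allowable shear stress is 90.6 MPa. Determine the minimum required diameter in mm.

ω = 2π·340/60 = 35.60 rad/s, so T = P/ω = 5300×745.7 / 35.60 = 111000 N·m.
For a solid shaft τ_max = 16T/(πd³), so d = (16T/(π τ_allow))^(1/3) = (16·111000/(π·9.06×10^7))^(1/3) = 0.1841 m.

184 mm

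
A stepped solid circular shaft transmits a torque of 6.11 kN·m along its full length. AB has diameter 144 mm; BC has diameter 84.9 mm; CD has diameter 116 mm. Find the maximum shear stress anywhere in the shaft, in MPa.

Under the same torque, τ_max = 16T/(πd³) is largest where d is smallest — segment BC (d = 84.9 mm).
τ_max = 16·6110/(π·(0.0849)³) = 5.085×10^7 Pa.

50.8 MPa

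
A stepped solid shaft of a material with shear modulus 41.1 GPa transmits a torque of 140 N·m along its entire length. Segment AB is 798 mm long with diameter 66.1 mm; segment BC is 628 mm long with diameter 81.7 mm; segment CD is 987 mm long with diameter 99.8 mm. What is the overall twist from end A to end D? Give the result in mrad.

2.28 mrad

J_AB = π(0.0661)⁴/32 = 1.87×10^-6 m⁴; J_BC = π(0.0817)⁴/32 = 4.37×10^-6 m⁴; J_CD = π(0.0998)⁴/32 = 9.74×10^-6 m⁴.
θ = (T/G)·Σ L_i/J_i = (140.0/41.1×10⁹)·(0.798/1.87×10^-6 + 0.628/4.37×10^-6 + 0.987/9.74×10^-6) = 2.285×10^-3 rad.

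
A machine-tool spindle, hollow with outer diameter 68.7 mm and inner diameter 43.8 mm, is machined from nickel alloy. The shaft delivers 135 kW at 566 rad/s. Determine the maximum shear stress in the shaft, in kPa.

4490 kPa

ω = 566 rad/s, so T = P/ω = 135×10³ / 566.0 = 238.5 N·m.
J = π(d_o⁴ − d_i⁴)/32 = π(0.0687⁴ − 0.0438⁴)/32 = 1.826×10^-6 m⁴.
τ_max = T·r/J = 238.5 × 0.0343 / 1.826×10^-6 = 4.488×10^6 Pa.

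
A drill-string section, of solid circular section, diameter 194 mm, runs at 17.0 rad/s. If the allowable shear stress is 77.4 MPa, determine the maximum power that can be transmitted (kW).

J = πd⁴/32 = π(0.194)⁴/32 = 1.391×10^-4 m⁴.
T_max = τ_allow·J/r = 7.74×10^7 × 1.391×10^-4 / 0.0970 = 111000 N·m.
ω = 17.0 rad/s, so P_max = T_max·ω = 1.886×10^6 W.

1890 kW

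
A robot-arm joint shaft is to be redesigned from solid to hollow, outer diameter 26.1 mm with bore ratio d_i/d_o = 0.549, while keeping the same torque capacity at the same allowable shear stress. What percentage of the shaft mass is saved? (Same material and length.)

25.6 %

Equal τ_max and T ⇒ the solid shaft needs d_s³ = d_o³(1−k⁴), so d_s = 26.1·(1−0.549⁴)^(1/3) = 25.28 mm.
Area ratio A_h/A_s = d_o²(1−k²)/d_s² = (1−k²)/(1−k⁴)^(2/3) = 0.7444.
Mass saving = 1 − 0.7444 = 25.6 %.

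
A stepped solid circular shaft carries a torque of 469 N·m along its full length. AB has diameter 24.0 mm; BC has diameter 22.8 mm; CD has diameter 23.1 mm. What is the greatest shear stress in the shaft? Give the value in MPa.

Under the same torque, τ_max = 16T/(πd³) is largest where d is smallest — segment BC (d = 22.8 mm).
τ_max = 16·469.0/(π·(0.0228)³) = 2.015×10^8 Pa.

202 MPa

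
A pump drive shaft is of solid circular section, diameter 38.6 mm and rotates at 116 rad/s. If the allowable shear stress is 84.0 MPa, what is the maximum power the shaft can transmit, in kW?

J = πd⁴/32 = π(0.0386)⁴/32 = 2.179×10^-7 m⁴.
T_max = τ_allow·J/r = 8.40×10^7 × 2.179×10^-7 / 0.0193 = 948.6 N·m.
ω = 116 rad/s, so P_max = T_max·ω = 1.100×10^5 W.

110 kW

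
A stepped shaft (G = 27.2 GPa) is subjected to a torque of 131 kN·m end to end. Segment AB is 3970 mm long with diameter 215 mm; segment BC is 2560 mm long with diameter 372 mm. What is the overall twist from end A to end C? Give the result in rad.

J_AB = π(0.215)⁴/32 = 2.10×10^-4 m⁴; J_BC = π(0.372)⁴/32 = 1.88×10^-3 m⁴.
θ = (T/G)·Σ L_i/J_i = (131000/27.2×10⁹)·(3.97/2.10×10^-4 + 2.56/1.88×10^-3) = 0.09770 rad.

0.0977 rad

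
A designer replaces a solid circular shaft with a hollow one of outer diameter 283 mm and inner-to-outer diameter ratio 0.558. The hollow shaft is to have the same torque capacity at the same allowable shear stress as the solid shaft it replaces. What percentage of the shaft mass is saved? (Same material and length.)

26.3 %

Equal τ_max and T ⇒ the solid shaft needs d_s³ = d_o³(1−k⁴), so d_s = 283·(1−0.558⁴)^(1/3) = 273.5 mm.
Area ratio A_h/A_s = d_o²(1−k²)/d_s² = (1−k²)/(1−k⁴)^(2/3) = 0.7371.
Mass saving = 1 − 0.7371 = 26.3 %.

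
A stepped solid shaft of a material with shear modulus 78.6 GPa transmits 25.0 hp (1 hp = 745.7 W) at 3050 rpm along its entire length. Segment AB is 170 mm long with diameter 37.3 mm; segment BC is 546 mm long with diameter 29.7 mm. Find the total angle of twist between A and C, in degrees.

ω = 2π·3050/60 = 319.4 rad/s, so T = P/ω = 25.0×745.7 / 319.4 = 58.37 N·m.
J_AB = π(0.0373)⁴/32 = 1.90×10^-7 m⁴; J_BC = π(0.0297)⁴/32 = 7.64×10^-8 m⁴.
θ = (T/G)·Σ L_i/J_i = (58.37/78.6×10⁹)·(0.170/1.90×10^-7 + 0.546/7.64×10^-8) = 5.972×10^-3 rad.

0.342°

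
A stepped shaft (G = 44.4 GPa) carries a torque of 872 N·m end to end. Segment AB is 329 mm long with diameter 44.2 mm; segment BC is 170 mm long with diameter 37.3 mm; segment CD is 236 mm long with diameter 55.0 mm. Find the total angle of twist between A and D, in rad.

J_AB = π(0.0442)⁴/32 = 3.75×10^-7 m⁴; J_BC = π(0.0373)⁴/32 = 1.90×10^-7 m⁴; J_CD = π(0.0550)⁴/32 = 8.98×10^-7 m⁴.
θ = (T/G)·Σ L_i/J_i = (872.0/44.4×10⁹)·(0.329/3.75×10^-7 + 0.170/1.90×10^-7 + 0.236/8.98×10^-7) = 0.03997 rad.

0.0400 rad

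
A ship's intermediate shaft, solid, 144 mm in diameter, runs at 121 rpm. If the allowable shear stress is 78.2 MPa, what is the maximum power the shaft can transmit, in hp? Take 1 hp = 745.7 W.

779 hp

J = πd⁴/32 = π(0.144)⁴/32 = 4.221×10^-5 m⁴.
T_max = τ_allow·J/r = 7.82×10^7 × 4.221×10^-5 / 0.0720 = 45850 N·m.
ω = 2π·121/60 = 12.67 rad/s, so P_max = T_max·ω = 5.809×10^5 W.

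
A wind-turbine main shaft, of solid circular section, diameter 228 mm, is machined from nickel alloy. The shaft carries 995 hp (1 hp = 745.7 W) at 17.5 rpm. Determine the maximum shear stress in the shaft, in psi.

ω = 2π·17.5/60 = 1.833 rad/s, so T = P/ω = 995×745.7 / 1.833 = 404900 N·m.
J = πd⁴/32 = π(0.228)⁴/32 = 2.653×10^-4 m⁴.
τ_max = T·r/J = 404900 × 0.114 / 2.653×10^-4 = 1.740×10^8 Pa.

25200 psi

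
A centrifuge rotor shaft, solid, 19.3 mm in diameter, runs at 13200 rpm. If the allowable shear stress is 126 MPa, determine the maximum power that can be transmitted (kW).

246 kW

J = πd⁴/32 = π(0.0193)⁴/32 = 1.362×10^-8 m⁴.
T_max = τ_allow·J/r = 1.26×10^8 × 1.362×10^-8 / 0.00965 = 177.9 N·m.
ω = 2π·13200/60 = 1382 rad/s, so P_max = T_max·ω = 2.459×10^5 W.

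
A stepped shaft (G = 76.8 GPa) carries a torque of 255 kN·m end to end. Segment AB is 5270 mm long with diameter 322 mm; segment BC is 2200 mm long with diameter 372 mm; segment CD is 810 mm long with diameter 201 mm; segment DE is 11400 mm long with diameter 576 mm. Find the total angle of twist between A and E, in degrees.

2.33°

J_AB = π(0.322)⁴/32 = 1.06×10^-3 m⁴; J_BC = π(0.372)⁴/32 = 1.88×10^-3 m⁴; J_CD = π(0.201)⁴/32 = 1.60×10^-4 m⁴; J_DE = π(0.576)⁴/32 = 0.0108 m⁴.
θ = (T/G)·Σ L_i/J_i = (255000/76.8×10⁹)·(5.27/1.06×10^-3 + 2.20/1.88×10^-3 + 0.810/1.60×10^-4 + 11.4/0.0108) = 0.04075 rad.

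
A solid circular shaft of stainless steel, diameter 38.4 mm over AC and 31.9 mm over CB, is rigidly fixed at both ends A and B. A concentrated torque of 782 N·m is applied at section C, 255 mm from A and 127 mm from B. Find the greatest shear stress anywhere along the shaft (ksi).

Compatibility: T_A·a/J_AC = T_B·b/J_CB with T_A + T_B = T₀.
J_AC = 2.13×10^-7 m⁴, J_CB = 1.02×10^-7 m⁴, so T_A = T₀·(J_AC/a)/((J_AC/a)+(J_CB/b)) = 399.7 N·m, T_B = 382.3 N·m.
τ in each portion: τ_AC = 3.60×10^7 Pa, τ_CB = 6.00×10^7 Pa; maximum is in CB.
τ_max = T_CB·r/J = 382.3·0.0159/1.02×10^-7 = 5.997×10^7 Pa.

8.70 ksi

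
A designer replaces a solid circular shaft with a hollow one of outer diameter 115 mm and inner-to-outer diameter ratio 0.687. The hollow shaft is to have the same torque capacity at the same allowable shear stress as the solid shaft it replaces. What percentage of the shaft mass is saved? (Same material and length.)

37.5 %

Equal τ_max and T ⇒ the solid shaft needs d_s³ = d_o³(1−k⁴), so d_s = 115·(1−0.687⁴)^(1/3) = 105.7 mm.
Area ratio A_h/A_s = d_o²(1−k²)/d_s² = (1−k²)/(1−k⁴)^(2/3) = 0.6246.
Mass saving = 1 − 0.6246 = 37.5 %.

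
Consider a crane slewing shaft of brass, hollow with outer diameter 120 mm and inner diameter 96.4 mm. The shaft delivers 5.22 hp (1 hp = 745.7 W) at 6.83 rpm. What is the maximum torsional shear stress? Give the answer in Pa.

2.75e7 Pa

ω = 2π·6.83/60 = 0.7152 rad/s, so T = P/ω = 5.22×745.7 / 0.7152 = 5442 N·m.
J = π(d_o⁴ − d_i⁴)/32 = π(0.120⁴ − 0.0964⁴)/32 = 1.188×10^-5 m⁴.
τ_max = T·r/J = 5442 × 0.0600 / 1.188×10^-5 = 2.749×10^7 Pa.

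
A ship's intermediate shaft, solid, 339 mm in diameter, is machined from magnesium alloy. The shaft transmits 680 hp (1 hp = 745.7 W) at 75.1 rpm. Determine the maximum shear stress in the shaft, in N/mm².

8.43 N/mm²

ω = 2π·75.1/60 = 7.864 rad/s, so T = P/ω = 680×745.7 / 7.864 = 64480 N·m.
J = πd⁴/32 = π(0.339)⁴/32 = 1.297×10^-3 m⁴.
τ_max = T·r/J = 64480 × 0.170 / 1.297×10^-3 = 8.429×10^6 Pa.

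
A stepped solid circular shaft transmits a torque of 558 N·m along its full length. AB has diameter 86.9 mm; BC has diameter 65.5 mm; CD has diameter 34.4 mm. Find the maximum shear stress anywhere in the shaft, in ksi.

10.1 ksi

Under the same torque, τ_max = 16T/(πd³) is largest where d is smallest — segment CD (d = 34.4 mm).
τ_max = 16·558.0/(π·(0.0344)³) = 6.981×10^7 Pa.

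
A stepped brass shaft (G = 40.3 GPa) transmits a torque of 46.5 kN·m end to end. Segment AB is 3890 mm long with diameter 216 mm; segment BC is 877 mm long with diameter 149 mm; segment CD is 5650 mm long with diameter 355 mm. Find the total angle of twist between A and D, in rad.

0.0461 rad

J_AB = π(0.216)⁴/32 = 2.14×10^-4 m⁴; J_BC = π(0.149)⁴/32 = 4.84×10^-5 m⁴; J_CD = π(0.355)⁴/32 = 1.56×10^-3 m⁴.
θ = (T/G)·Σ L_i/J_i = (46500/40.3×10⁹)·(3.89/2.14×10^-4 + 0.877/4.84×10^-5 + 5.65/1.56×10^-3) = 0.04610 rad.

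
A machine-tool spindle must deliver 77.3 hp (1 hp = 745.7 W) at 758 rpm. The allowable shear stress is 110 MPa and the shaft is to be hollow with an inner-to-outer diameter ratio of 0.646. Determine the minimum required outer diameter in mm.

ω = 2π·758/60 = 79.38 rad/s, so T = P/ω = 77.3×745.7 / 79.38 = 726.2 N·m.
For a hollow shaft with d_i/d_o = 0.646: τ_max = 16T/(π d_o³ (1−k⁴)), so d_o = [16T/(π τ_allow (1−k⁴))]^(1/3) = [16·726.2/(π·1.10×10^8·0.8258)]^(1/3) = 0.03440 m.

34.4 mm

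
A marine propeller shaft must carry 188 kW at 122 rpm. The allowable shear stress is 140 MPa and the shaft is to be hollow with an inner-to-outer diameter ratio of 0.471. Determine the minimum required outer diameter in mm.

82.6 mm

ω = 2π·122/60 = 12.78 rad/s, so T = P/ω = 188×10³ / 12.78 = 14720 N·m.
For a hollow shaft with d_i/d_o = 0.471: τ_max = 16T/(π d_o³ (1−k⁴)), so d_o = [16T/(π τ_allow (1−k⁴))]^(1/3) = [16·14720/(π·1.40×10^8·0.9508)]^(1/3) = 0.08257 m.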